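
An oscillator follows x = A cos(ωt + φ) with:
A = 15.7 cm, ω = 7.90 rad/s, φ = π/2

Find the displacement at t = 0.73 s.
x = A cos(ωt + φ) = 15.7×cos(7.9×0.73 + π/2) = 7.749 cm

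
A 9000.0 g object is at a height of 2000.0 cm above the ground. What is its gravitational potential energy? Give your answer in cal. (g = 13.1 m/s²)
PE = mgh = 9 kg × 13.1 m/s² × 20 m = 2358 J = 563.6 cal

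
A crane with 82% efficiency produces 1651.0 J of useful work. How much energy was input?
W_in = W_out/η = 1651.0/0.82 = 2013.4 J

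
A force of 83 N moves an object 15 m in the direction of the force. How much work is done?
W = Fd = 83×15 = 1245.0 J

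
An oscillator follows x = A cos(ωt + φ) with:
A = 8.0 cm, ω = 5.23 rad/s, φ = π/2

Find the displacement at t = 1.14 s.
x = A cos(ωt + φ) = 8.0×cos(5.23×1.14 + π/2) = 2.524 cm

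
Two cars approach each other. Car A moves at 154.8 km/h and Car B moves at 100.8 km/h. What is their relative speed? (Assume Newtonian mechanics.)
v_rel = v_A + v_B = 154.8 + 100.8 = 255.6 km/h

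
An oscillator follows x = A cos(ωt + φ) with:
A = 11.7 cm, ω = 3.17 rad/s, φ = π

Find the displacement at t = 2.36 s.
x = A cos(ωt + φ) = 11.7×cos(3.17×2.36 + π) = -4.261 cm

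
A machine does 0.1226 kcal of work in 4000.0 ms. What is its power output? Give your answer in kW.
P = W/t = 513 J / 4 s = 128.2 W = 0.1282 kW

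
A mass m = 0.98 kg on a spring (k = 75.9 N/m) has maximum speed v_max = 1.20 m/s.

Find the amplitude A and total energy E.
½mv²_max = ½kA² → A = v_max√(m/k) = 1.2×√(0.98/75.9) = 0.1364 m = 13.64 cm
E = ½mv²_max = ½×0.98×1.2² = 0.7056 J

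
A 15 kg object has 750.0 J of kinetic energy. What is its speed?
KE = ½mv² → v = √(2KE/m) = √(2×750.0/15) = 10.0 m/s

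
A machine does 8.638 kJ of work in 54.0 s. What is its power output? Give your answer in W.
P = W/t = 8638 J / 54 s = 160 W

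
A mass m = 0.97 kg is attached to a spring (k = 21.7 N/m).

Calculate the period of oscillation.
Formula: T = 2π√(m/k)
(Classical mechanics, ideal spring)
T = 2π√(m/k) = 2π√(0.97/21.7) = 1.328 s; f = 1/T = 0.7528 Hz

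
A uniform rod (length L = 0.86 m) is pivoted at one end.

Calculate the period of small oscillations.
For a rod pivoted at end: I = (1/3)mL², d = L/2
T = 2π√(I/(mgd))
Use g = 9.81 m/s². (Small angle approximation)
I/m = (1/3)L² = 0.2465 m²; d = L/2 = 0.43 m
T = 2π√(I/(mgd)) = 2π√(0.2465/(9.81×0.43)) = 1.519 s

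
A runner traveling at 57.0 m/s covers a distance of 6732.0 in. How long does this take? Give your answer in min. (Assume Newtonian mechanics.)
t = d/v (with unit conversion) = 0.05 min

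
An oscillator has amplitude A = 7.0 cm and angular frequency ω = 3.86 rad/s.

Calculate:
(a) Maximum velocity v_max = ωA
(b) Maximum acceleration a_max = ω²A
v_max = ωA = 3.86×0.07 = 0.2702 m/s
a_max = ω²A = 3.86²×0.07 = 1.043 m/s²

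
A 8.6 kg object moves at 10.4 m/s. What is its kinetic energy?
KE = ½mv² = ½×8.6×10.4² = 465.088 J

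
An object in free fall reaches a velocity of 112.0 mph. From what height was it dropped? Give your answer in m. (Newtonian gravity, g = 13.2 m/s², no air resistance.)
h = v²/(2g) (with unit conversion) = 94.96 m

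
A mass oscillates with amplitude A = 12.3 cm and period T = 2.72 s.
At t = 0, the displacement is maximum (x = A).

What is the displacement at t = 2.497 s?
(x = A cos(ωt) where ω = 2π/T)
ω = 2π/T = 2π/2.72 = 2.31 rad/s
x = A cos(ωt) = 12.3×cos(2.31×2.497) = 10.7 cm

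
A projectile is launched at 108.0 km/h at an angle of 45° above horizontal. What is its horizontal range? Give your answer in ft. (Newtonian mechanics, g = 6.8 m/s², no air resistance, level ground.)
R = v₀² sin(2θ) / g (with unit conversion) = 434.2 ft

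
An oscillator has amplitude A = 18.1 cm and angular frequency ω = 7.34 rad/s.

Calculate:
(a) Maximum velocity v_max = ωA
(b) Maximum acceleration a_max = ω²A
v_max = ωA = 7.34×0.181 = 1.329 m/s
a_max = ω²A = 7.34²×0.181 = 9.751 m/s²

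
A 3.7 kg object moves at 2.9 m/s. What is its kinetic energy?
KE = ½mv² = ½×3.7×2.9² = 15.5585 J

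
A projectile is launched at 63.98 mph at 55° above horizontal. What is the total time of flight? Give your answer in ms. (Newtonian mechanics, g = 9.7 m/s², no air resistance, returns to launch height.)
T = 2v₀sin(θ)/g (with unit conversion) = 4831.0 ms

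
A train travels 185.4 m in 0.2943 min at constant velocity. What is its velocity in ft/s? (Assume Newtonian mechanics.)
v = d/t (with unit conversion) = 34.45 ft/s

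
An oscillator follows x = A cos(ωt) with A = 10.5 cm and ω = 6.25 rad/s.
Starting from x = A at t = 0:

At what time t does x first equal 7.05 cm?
cos(ωt) = x/A = 7.05/10.5 = 0.6714
ωt = arccos(0.6714) = 0.8347 rad
t = 0.8347/6.25 = 0.1335 s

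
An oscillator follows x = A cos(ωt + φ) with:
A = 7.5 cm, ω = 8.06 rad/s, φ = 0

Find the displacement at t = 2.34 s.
x = A cos(ωt + φ) = 7.5×cos(8.06×2.34 + 0) = 7.5 cm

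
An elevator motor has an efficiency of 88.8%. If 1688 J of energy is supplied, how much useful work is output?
W_out = η × W_in = 0.888 × 1688 = 1498.9 J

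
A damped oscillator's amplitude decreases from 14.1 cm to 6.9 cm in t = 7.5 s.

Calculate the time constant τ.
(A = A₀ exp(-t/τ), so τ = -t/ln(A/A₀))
A/A₀ = 6.9/14.1 = 0.4894; ln(A/A₀) = -0.7147
τ = −t/ln(A/A₀) = −7.5/-0.7147 = 10.49 s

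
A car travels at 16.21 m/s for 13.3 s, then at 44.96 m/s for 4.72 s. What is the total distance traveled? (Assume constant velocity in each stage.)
d₁ = v₁t₁ = 16.21 × 13.3 = 215.593 m
d₂ = v₂t₂ = 44.96 × 4.72 = 212.211 m
d_total = 215.593 + 212.211 = 427.8 m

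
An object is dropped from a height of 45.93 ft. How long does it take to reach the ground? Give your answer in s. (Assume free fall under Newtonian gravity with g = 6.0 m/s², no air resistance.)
t = √(2h/g) (with unit conversion) = 2.16 s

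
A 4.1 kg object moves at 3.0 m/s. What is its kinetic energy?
KE = ½mv² = ½×4.1×3.0² = 18.45 J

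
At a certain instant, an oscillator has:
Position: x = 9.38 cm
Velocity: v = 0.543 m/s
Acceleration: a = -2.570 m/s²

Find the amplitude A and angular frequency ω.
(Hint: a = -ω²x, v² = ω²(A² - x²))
a = −ω²x → ω = √(|a|/x) = √(2.57/0.0938) = 5.234 rad/s
v² = ω²(A² − x²) → A = √(x² + v²/ω²) = √(0.0938² + 0.543²/5.234²) = 0.1399 m = 13.99 cm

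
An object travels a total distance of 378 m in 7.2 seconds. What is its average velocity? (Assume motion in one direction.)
v_avg = Δd / Δt = 378 / 7.2 = 52.5 m/s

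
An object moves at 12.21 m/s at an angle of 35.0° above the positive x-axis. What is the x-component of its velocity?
vₓ = v cos(θ) = 12.21 × cos(35.0°) = 10.0 m/s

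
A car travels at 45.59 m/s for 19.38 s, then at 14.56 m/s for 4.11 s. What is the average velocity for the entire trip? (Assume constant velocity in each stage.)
d₁ = v₁t₁ = 45.59 × 19.38 = 883.534 m
d₂ = v₂t₂ = 14.56 × 4.11 = 59.8416 m
d_total = 943.38 m, t_total = 23.49 s
v_avg = d_total/t_total = 943.38/23.49 = 40.16 m/s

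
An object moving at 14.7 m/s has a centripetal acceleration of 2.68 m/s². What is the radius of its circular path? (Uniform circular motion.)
r = v²/a_c = 14.7²/2.68 = 80.63 m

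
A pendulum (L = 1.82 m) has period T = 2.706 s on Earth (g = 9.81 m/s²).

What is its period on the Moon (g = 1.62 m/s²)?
T = 2π√(L/g), so T_moon/T_earth = √(g_earth/g_moon)
T_moon = 2π√(1.82/1.62) = 6.66 s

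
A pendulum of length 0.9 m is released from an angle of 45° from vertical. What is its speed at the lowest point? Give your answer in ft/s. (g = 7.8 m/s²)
h = L(1 − cosθ) = 0.9×(1 − cos45°) = 0.2636 m
v = √(2gh) = √(2×7.8×0.2636) = 2.028 m/s = 6.653 ft/s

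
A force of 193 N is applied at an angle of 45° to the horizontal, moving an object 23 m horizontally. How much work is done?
W = Fd cosθ = 193×23×cos(45°) = 3138.8 J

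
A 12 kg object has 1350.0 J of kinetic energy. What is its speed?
KE = ½mv² → v = √(2KE/m) = √(2×1350.0/12) = 15.0 m/s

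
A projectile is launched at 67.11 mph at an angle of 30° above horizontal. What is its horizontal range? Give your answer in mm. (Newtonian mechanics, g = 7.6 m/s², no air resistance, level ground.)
R = v₀² sin(2θ) / g (with unit conversion) = 102600.0 mm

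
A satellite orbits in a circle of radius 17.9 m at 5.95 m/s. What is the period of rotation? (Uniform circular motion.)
T = 2πr/v = 2π×17.9/5.95 = 18.9 s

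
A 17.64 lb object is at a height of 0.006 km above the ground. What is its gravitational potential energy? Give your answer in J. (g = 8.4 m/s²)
PE = mgh = 8.001 kg × 8.4 m/s² × 6 m = 403.3 J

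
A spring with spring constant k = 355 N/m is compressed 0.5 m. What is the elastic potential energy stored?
PE = ½kx² = ½×355×0.5² = 44.38 J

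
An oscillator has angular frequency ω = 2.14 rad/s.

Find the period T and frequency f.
T = 2π/ω = 2π/2.14 = 2.936 s; f = ω/2π = 0.3406 Hz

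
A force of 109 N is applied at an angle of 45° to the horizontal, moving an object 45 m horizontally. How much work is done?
W = Fd cosθ = 109×45×cos(45°) = 3468.4 J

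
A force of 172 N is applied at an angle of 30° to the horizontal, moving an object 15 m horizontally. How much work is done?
W = Fd cosθ = 172×15×cos(30°) = 2234.3 J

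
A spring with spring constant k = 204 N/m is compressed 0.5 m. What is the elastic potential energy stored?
PE = ½kx² = ½×204×0.5² = 25.5 J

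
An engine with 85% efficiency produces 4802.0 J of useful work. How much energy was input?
W_in = W_out/η = 4802.0/0.85 = 5649.4 J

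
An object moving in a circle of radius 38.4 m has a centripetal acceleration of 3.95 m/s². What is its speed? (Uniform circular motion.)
v = √(a_c × r) = √(3.95 × 38.4) = 12.32 m/s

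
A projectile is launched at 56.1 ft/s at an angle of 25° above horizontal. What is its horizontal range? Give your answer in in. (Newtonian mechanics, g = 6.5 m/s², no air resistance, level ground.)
R = v₀² sin(2θ) / g (with unit conversion) = 1357.0 in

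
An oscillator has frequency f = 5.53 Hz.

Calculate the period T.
T = 1/f = 1/5.53 = 0.1808 s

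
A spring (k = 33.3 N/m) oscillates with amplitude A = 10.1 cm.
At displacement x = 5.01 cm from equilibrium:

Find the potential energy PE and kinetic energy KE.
E_total = ½kA² = ½×33.3×(0.101)² = 0.1698 J
PE = ½kx² = ½×33.3×(0.0501)² = 0.04179 J
KE = E_total − PE = 0.1281 J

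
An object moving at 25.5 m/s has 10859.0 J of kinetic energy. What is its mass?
KE = ½mv² → m = 2KE/v² = 2×10859.0/25.5² = 33.4 kg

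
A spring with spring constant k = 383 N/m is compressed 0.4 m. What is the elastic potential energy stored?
PE = ½kx² = ½×383×0.4² = 30.64 J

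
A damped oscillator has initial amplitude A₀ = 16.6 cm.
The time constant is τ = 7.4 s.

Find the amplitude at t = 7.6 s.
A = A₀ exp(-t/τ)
A = A₀ exp(−t/τ) = 16.6×exp(−7.6/7.4) = 5.944 cm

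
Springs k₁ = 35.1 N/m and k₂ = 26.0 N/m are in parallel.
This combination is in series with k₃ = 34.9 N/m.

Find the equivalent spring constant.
k₁₂ = k₁ + k₂ = 61.1 N/m (parallel)
1/k_eq = 1/k₁₂ + 1/k₃ → k_eq = 22.21 N/m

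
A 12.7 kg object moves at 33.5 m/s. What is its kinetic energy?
KE = ½mv² = ½×12.7×33.5² = 7126.287 J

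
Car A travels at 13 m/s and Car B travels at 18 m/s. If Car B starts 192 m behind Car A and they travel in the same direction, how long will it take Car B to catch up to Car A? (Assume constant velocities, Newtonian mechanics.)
Relative speed: v_rel = 18 - 13 = 5 m/s
Time to catch: t = d₀/v_rel = 192/5 = 38.4 s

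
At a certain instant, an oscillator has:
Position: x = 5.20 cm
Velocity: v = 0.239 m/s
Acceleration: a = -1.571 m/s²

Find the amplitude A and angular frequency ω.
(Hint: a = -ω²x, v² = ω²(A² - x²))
a = −ω²x → ω = √(|a|/x) = √(1.571/0.052) = 5.497 rad/s
v² = ω²(A² − x²) → A = √(x² + v²/ω²) = √(0.052² + 0.239²/5.497²) = 0.06778 m = 6.778 cm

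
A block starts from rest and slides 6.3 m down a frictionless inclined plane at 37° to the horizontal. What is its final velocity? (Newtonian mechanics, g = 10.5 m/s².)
a = g sin(θ) = 10.5 × sin(37°) = 6.32 m/s²
v = √(2ad) = √(2 × 6.32 × 6.3) = 8.92 m/s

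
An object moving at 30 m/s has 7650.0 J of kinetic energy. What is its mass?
KE = ½mv² → m = 2KE/v² = 2×7650.0/30² = 17.0 kg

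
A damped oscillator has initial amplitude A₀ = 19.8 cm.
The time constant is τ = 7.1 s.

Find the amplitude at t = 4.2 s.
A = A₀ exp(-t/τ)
A = A₀ exp(−t/τ) = 19.8×exp(−4.2/7.1) = 10.96 cm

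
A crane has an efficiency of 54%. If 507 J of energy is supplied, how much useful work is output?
W_out = η × W_in = 0.54 × 507 = 273.78 J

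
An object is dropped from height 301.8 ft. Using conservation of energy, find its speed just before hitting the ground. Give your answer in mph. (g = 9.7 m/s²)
mgh = ½mv² → v = √(2gh) = √(2×9.7×91.99) = 42.24 m/s = 94.5 mph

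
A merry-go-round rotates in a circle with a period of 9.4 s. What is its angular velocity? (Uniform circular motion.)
ω = 2π/T = 2π/9.4 = 0.6684 rad/s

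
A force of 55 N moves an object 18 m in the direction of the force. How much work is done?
W = Fd = 55×18 = 990.0 J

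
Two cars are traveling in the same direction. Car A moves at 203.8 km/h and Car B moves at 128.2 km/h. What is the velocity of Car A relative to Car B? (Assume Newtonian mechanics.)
v_rel = v_A - v_B = 203.8 - 128.2 = 75.6 km/h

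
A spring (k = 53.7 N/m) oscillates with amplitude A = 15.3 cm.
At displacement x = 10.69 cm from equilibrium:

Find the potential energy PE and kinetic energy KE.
E_total = ½kA² = ½×53.7×(0.153)² = 0.6285 J
PE = ½kx² = ½×53.7×(0.1069)² = 0.3068 J
KE = E_total − PE = 0.3217 J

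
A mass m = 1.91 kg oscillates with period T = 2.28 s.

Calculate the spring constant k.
T = 2π√(m/k) → k = m(2π/T)² = 1.91×(2π/2.28)² = 14.51 N/m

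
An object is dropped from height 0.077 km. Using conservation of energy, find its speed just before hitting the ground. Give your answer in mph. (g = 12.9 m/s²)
mgh = ½mv² → v = √(2gh) = √(2×12.9×77) = 44.57 m/s = 99.7 mph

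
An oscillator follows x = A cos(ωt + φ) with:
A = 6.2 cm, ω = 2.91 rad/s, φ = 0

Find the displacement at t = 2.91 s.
x = A cos(ωt + φ) = 6.2×cos(2.91×2.91 + 0) = -3.573 cm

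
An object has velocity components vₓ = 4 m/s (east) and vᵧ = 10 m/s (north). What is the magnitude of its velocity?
|v| = √(vₓ² + vᵧ²) = √(4² + 10²) = √(116) = 10.77 m/s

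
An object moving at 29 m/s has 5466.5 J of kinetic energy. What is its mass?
KE = ½mv² → m = 2KE/v² = 2×5466.5/29² = 13.0 kg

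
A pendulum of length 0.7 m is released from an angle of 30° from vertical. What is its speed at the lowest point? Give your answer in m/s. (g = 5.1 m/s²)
h = L(1 − cosθ) = 0.7×(1 − cos30°) = 0.09378 m
v = √(2gh) = √(2×5.1×0.09378) = 0.978 m/s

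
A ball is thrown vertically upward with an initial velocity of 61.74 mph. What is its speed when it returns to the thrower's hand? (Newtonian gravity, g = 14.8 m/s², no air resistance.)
By conservation of energy, the ball returns at the same speed = 61.74 mph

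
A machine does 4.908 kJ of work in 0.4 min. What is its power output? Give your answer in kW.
P = W/t = 4908 J / 24 s = 204.5 W = 0.2045 kW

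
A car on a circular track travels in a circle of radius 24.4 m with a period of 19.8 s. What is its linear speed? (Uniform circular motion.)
v = 2πr/T = 2π×24.4/19.8 = 7.74 m/s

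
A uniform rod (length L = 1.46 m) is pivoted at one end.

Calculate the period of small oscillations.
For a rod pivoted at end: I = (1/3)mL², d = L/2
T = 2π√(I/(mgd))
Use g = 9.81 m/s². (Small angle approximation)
I/m = (1/3)L² = 0.7105 m²; d = L/2 = 0.73 m
T = 2π√(I/(mgd)) = 2π√(0.7105/(9.81×0.73)) = 1.979 s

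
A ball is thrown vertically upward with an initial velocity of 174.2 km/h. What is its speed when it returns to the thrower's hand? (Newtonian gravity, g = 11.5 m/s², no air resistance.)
By conservation of energy, the ball returns at the same speed = 174.2 km/h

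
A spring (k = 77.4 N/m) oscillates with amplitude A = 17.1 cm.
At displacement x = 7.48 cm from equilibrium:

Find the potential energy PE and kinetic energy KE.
E_total = ½kA² = ½×77.4×(0.171)² = 1.132 J
PE = ½kx² = ½×77.4×(0.0748)² = 0.2165 J
KE = E_total − PE = 0.9151 J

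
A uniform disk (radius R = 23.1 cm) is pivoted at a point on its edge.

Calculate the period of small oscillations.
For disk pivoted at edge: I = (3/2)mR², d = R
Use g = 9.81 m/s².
I/m = (3/2)R² = 0.08004 m²; d = R = 0.231 m
T = 2π√((3/2)R²/(gR)) = 2π√(3R/(2g)) = 1.181 s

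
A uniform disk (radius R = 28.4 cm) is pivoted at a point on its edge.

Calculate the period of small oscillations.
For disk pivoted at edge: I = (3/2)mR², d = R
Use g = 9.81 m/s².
I/m = (3/2)R² = 0.121 m²; d = R = 0.284 m
T = 2π√((3/2)R²/(gR)) = 2π√(3R/(2g)) = 1.309 s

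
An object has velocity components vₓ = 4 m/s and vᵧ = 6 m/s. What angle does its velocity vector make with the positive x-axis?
θ = arctan(vᵧ/vₓ) = arctan(6/4) = 56.31°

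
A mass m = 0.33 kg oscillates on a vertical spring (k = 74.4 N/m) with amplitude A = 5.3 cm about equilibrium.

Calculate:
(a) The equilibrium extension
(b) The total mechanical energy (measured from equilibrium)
x_eq = mg/k = 0.33×9.81/74.4 = 0.04351 m = 4.351 cm
E = ½kA² = ½×74.4×(0.053)² = 0.1045 J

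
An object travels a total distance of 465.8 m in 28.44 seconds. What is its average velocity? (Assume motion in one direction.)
v_avg = Δd / Δt = 465.8 / 28.44 = 16.38 m/s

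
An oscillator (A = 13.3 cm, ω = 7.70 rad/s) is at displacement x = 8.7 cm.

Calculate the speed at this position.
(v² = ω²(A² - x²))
v = ω√(A² − x²) = 7.7×√(0.133² − 0.087²) = 0.7746 m/s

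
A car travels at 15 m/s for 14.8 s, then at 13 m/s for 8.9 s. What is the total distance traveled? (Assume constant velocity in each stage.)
d₁ = v₁t₁ = 15 × 14.8 = 222 m
d₂ = v₂t₂ = 13 × 8.9 = 115.7 m
d_total = 222 + 115.7 = 337.7 m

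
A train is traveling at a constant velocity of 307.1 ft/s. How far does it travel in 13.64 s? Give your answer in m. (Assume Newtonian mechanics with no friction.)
d = vt (with unit conversion) = 1277.0 m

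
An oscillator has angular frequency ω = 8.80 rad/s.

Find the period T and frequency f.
T = 2π/ω = 2π/8.8 = 0.714 s; f = ω/2π = 1.401 Hz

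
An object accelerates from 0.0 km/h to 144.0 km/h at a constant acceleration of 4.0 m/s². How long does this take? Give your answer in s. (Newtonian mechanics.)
t = (v - v₀)/a (with unit conversion) = 10.0 s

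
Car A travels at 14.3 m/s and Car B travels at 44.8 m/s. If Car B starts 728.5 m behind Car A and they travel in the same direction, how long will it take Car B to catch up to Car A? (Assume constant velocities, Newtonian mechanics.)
Relative speed: v_rel = 44.8 - 14.3 = 30.5 m/s
Time to catch: t = d₀/v_rel = 728.5/30.5 = 23.89 s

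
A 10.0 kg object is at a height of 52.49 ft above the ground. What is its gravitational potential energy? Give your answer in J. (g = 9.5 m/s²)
PE = mgh = 10 kg × 9.5 m/s² × 16 m = 1520 J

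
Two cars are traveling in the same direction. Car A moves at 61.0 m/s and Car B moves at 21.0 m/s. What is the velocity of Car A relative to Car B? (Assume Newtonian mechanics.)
v_rel = v_A - v_B = 61.0 - 21.0 = 40.0 m/s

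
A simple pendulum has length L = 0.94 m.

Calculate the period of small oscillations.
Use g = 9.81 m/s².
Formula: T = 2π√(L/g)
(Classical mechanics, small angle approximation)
T = 2π√(L/g) = 2π√(0.94/9.81) = 1.945 s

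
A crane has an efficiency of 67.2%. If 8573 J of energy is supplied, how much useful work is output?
W_out = η × W_in = 0.672 × 8573 = 5761.1 J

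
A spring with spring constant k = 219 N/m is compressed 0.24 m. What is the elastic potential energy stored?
PE = ½kx² = ½×219×0.24² = 6.307 J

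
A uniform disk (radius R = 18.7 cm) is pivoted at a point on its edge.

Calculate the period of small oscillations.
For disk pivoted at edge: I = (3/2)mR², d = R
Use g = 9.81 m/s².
I/m = (3/2)R² = 0.05245 m²; d = R = 0.187 m
T = 2π√((3/2)R²/(gR)) = 2π√(3R/(2g)) = 1.062 s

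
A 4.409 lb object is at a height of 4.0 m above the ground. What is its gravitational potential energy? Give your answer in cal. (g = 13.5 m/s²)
PE = mgh = 2 kg × 13.5 m/s² × 4 m = 108 J = 25.81 cal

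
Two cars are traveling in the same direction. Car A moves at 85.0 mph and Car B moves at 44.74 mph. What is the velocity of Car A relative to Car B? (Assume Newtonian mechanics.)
v_rel = v_A - v_B = 85.0 - 44.74 = 40.26 mph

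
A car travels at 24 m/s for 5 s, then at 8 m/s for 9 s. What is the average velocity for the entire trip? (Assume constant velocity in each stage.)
d₁ = v₁t₁ = 24 × 5 = 120 m
d₂ = v₂t₂ = 8 × 9 = 72 m
d_total = 192 m, t_total = 14 s
v_avg = d_total/t_total = 192/14 = 13.71 m/s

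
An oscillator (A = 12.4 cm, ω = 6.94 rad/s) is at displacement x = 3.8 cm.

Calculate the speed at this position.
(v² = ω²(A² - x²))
v = ω√(A² − x²) = 6.94×√(0.124² − 0.038²) = 0.8192 m/s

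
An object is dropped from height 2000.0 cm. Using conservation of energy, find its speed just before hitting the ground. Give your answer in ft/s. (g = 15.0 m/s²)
mgh = ½mv² → v = √(2gh) = √(2×15.0×20) = 24.49 m/s = 80.36 ft/s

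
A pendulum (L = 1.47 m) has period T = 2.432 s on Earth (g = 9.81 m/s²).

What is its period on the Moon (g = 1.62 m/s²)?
T = 2π√(L/g), so T_moon/T_earth = √(g_earth/g_moon)
T_moon = 2π√(1.47/1.62) = 5.985 s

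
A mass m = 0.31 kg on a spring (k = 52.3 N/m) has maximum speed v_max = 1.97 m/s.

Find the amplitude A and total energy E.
½mv²_max = ½kA² → A = v_max√(m/k) = 1.97×√(0.31/52.3) = 0.1517 m = 15.17 cm
E = ½mv²_max = ½×0.31×1.97² = 0.6015 J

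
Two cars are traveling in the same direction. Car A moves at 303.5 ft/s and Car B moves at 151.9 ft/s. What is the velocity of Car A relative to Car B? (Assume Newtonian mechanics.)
v_rel = v_A - v_B = 303.5 - 151.9 = 151.6 ft/s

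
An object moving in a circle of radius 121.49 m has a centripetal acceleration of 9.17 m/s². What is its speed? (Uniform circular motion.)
v = √(a_c × r) = √(9.17 × 121.49) = 33.38 m/s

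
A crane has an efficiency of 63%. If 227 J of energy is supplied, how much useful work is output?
W_out = η × W_in = 0.63 × 227 = 143.01 J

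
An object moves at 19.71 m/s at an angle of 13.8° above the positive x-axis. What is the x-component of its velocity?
vₓ = v cos(θ) = 19.71 × cos(13.8°) = 19.14 m/s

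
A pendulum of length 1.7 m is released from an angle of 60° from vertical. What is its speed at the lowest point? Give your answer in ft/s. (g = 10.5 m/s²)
h = L(1 − cosθ) = 1.7×(1 − cos60°) = 0.85 m
v = √(2gh) = √(2×10.5×0.85) = 4.225 m/s = 13.86 ft/s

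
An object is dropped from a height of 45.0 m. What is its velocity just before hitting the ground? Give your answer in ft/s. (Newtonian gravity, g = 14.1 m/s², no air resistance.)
v = √(2gh) (with unit conversion) = 116.9 ft/s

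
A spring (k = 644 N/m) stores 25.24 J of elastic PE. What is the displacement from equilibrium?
PE = ½kx² → x = √(2PE/k) = √(2×25.24/644) = 0.28 m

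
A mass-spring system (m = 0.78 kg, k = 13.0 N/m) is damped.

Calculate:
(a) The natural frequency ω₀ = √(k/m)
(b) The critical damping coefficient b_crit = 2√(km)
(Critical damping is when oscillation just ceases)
ω₀ = √(k/m) = √(13.0/0.78) = 4.082 rad/s
b_crit = 2√(km) = 2√(13.0×0.78) = 6.369 kg/s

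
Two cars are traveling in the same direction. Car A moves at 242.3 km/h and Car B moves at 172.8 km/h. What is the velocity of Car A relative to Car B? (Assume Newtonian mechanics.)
v_rel = v_A - v_B = 242.3 - 172.8 = 69.5 km/h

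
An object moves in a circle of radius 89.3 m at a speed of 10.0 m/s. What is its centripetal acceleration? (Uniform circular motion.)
a_c = v²/r = 10.0²/89.3 = 100/89.3 = 1.12 m/s²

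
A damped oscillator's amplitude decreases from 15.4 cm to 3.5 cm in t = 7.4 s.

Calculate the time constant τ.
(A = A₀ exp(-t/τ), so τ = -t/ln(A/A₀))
A/A₀ = 3.5/15.4 = 0.2273; ln(A/A₀) = -1.482
τ = −t/ln(A/A₀) = −7.4/-1.482 = 4.995 s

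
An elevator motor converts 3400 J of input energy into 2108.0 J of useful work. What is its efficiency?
η = W_out/W_in = 2108.0/3400 = 0.62 = 62.0%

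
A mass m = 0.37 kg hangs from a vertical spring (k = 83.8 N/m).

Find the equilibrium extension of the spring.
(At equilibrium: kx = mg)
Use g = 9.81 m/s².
x_eq = mg/k = 0.37×9.81/83.8 = 0.04331 m = 4.331 cm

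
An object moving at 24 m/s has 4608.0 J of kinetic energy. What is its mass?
KE = ½mv² → m = 2KE/v² = 2×4608.0/24² = 16.0 kg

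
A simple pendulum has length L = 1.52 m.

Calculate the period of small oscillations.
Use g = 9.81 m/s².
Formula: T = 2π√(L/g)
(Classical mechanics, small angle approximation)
T = 2π√(L/g) = 2π√(1.52/9.81) = 2.473 s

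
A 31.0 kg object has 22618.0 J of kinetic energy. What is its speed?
KE = ½mv² → v = √(2KE/m) = √(2×22618.0/31.0) = 38.2 m/s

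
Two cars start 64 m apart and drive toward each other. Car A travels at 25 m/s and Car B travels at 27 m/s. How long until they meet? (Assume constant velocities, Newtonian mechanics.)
Combined speed: v_combined = 25 + 27 = 52 m/s
Time to meet: t = d/52 = 64/52 = 1.23 s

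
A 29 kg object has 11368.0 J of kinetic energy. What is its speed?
KE = ½mv² → v = √(2KE/m) = √(2×11368.0/29) = 28.0 m/s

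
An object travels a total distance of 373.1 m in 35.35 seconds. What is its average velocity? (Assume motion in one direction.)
v_avg = Δd / Δt = 373.1 / 35.35 = 10.55 m/s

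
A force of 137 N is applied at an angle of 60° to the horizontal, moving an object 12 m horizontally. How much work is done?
W = Fd cosθ = 137×12×cos(60°) = 822.0 J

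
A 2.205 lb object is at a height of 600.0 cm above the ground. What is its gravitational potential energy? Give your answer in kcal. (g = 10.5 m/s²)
PE = mgh = 1 kg × 10.5 m/s² × 6 m = 63.01 J = 0.01506 kcal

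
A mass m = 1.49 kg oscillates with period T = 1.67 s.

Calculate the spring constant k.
T = 2π√(m/k) → k = m(2π/T)² = 1.49×(2π/1.67)² = 21.09 N/m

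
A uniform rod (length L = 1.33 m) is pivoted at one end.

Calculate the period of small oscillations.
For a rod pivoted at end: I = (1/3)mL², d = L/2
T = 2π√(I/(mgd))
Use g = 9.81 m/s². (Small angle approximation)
I/m = (1/3)L² = 0.5896 m²; d = L/2 = 0.665 m
T = 2π√(I/(mgd)) = 2π√(0.5896/(9.81×0.665)) = 1.889 s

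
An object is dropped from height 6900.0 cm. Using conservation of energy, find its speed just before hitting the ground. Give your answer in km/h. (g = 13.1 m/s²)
mgh = ½mv² → v = √(2gh) = √(2×13.1×69) = 42.52 m/s = 153.1 km/h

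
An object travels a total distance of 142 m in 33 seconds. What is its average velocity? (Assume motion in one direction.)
v_avg = Δd / Δt = 142 / 33 = 4.3 m/s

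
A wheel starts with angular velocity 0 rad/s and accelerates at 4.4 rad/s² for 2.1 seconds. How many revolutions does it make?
θ = ω₀t + ½αt² = 0×2.1 + ½×4.4×2.1² = 9.7 rad
Revolutions = θ/(2π) = 9.7/(2π) = 1.54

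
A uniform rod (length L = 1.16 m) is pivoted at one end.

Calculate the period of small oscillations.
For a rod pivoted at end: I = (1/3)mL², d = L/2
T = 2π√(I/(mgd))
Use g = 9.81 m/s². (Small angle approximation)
I/m = (1/3)L² = 0.4485 m²; d = L/2 = 0.58 m
T = 2π√(I/(mgd)) = 2π√(0.4485/(9.81×0.58)) = 1.764 s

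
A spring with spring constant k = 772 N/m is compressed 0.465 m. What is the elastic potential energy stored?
PE = ½kx² = ½×772×0.465² = 83.46 J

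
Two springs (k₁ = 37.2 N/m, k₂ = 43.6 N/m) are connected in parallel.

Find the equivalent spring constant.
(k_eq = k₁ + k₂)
k_eq = k₁ + k₂ = 37.2 + 43.6 = 80.8 N/m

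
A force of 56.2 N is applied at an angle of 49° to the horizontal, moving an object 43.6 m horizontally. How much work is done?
W = Fd cosθ = 56.2×43.6×cos(49°) = 1607.6 J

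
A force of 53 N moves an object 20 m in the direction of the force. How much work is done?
W = Fd = 53×20 = 1060.0 J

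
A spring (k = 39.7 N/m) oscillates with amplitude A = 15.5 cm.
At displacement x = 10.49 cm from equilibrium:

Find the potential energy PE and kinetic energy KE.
E_total = ½kA² = ½×39.7×(0.155)² = 0.4769 J
PE = ½kx² = ½×39.7×(0.1049)² = 0.2184 J
KE = E_total − PE = 0.2585 J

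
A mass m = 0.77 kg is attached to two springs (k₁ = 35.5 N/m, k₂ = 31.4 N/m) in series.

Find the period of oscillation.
k_eq = k₁k₂/(k₁+k₂) = 16.66 N/m
T = 2π√(m/k_eq) = 2π√(0.77/16.66) = 1.351 s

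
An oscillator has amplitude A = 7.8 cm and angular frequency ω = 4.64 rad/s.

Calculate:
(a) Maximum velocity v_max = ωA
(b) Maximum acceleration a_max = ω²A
v_max = ωA = 4.64×0.078 = 0.3619 m/s
a_max = ω²A = 4.64²×0.078 = 1.679 m/s²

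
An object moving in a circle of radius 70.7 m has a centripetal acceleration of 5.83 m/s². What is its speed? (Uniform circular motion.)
v = √(a_c × r) = √(5.83 × 70.7) = 20.3 m/s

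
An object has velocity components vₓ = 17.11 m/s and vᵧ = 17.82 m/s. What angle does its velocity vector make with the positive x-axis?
θ = arctan(vᵧ/vₓ) = arctan(17.82/17.11) = 46.16°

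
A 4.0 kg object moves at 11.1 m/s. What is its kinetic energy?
KE = ½mv² = ½×4.0×11.1² = 246.42 J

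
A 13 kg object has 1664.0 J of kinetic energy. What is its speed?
KE = ½mv² → v = √(2KE/m) = √(2×1664.0/13) = 16.0 m/s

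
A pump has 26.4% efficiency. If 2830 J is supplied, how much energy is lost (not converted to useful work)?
W_out = η × W_in = 0.264×2830 = 747.12 J
W_lost = W_in − W_out = 2830 − 747.12 = 2082.9 J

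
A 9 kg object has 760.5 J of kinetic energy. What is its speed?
KE = ½mv² → v = √(2KE/m) = √(2×760.5/9) = 13.0 m/s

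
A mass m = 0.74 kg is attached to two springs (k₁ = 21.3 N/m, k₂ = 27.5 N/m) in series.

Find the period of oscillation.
k_eq = k₁k₂/(k₁+k₂) = 12 N/m
T = 2π√(m/k_eq) = 2π√(0.74/12) = 1.56 s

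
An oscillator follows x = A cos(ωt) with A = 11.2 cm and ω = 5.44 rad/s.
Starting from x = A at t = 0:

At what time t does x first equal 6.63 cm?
cos(ωt) = x/A = 6.63/11.2 = 0.592
ωt = arccos(0.592) = 0.9373 rad
t = 0.9373/5.44 = 0.1723 s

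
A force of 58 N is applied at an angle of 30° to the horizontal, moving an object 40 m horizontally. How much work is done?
W = Fd cosθ = 58×40×cos(30°) = 2009.2 J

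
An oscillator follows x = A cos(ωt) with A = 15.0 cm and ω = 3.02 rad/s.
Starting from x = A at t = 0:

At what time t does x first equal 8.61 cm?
cos(ωt) = x/A = 8.61/15.0 = 0.574
ωt = arccos(0.574) = 0.9594 rad
t = 0.9594/3.02 = 0.3177 s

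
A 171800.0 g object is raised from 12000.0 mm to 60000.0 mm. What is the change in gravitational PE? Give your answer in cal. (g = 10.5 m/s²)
ΔPE = mg(h₂ − h₁) = 171.8 kg × 10.5 m/s² × (60 − 12) m = 8.659e+04 J = 20690.0 cal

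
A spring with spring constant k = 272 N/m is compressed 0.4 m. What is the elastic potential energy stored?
PE = ½kx² = ½×272×0.4² = 21.76 J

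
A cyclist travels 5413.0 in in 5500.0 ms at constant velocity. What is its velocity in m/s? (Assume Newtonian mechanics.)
v = d/t (with unit conversion) = 25.0 m/s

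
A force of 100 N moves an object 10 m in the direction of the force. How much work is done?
W = Fd = 100×10 = 1000.0 J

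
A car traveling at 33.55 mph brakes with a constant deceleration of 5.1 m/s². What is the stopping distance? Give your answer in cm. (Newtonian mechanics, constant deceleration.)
d = v₀² / (2a) (with unit conversion) = 2205.0 cm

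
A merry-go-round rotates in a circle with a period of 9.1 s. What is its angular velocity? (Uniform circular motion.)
ω = 2π/T = 2π/9.1 = 0.6905 rad/s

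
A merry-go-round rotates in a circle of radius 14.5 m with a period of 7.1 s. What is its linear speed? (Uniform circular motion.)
v = 2πr/T = 2π×14.5/7.1 = 12.83 m/s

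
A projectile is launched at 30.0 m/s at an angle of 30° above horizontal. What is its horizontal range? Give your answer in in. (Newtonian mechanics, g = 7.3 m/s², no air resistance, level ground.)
R = v₀² sin(2θ) / g (with unit conversion) = 4204.0 in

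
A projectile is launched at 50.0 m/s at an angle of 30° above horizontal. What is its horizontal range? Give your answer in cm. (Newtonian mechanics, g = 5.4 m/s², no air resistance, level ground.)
R = v₀² sin(2θ) / g (with unit conversion) = 40090.0 cm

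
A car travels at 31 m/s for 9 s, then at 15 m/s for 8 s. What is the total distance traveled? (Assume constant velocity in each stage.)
d₁ = v₁t₁ = 31 × 9 = 279 m
d₂ = v₂t₂ = 15 × 8 = 120 m
d_total = 279 + 120 = 399 m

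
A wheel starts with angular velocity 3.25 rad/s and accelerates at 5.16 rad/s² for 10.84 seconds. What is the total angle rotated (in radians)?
θ = ω₀t + ½αt² = 3.25×10.84 + ½×5.16×10.84² = 338.39 rad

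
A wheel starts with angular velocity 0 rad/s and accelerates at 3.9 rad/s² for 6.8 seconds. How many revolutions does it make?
θ = ω₀t + ½αt² = 0×6.8 + ½×3.9×6.8² = 90.17 rad
Revolutions = θ/(2π) = 90.17/(2π) = 14.35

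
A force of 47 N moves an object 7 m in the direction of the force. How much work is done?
W = Fd = 47×7 = 329.0 J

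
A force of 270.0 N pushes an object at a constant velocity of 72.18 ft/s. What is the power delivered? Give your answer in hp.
P = Fv = 270 N × 22 m/s = 5940 W = 7.966 hp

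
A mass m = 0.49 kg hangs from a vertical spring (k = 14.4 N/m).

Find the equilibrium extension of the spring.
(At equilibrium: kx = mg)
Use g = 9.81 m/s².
x_eq = mg/k = 0.49×9.81/14.4 = 0.3338 m = 33.38 cm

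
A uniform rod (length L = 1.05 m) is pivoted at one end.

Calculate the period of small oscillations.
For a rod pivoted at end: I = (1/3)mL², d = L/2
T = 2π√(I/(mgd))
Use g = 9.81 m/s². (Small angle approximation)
I/m = (1/3)L² = 0.3675 m²; d = L/2 = 0.525 m
T = 2π√(I/(mgd)) = 2π√(0.3675/(9.81×0.525)) = 1.678 s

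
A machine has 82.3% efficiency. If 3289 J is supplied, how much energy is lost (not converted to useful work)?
W_out = η × W_in = 0.823×3289 = 2706.8 J
W_lost = W_in − W_out = 3289 − 2706.8 = 582.15 J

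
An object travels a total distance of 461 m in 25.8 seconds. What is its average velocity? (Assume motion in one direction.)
v_avg = Δd / Δt = 461 / 25.8 = 17.87 m/s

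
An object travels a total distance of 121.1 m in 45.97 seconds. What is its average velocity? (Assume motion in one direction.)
v_avg = Δd / Δt = 121.1 / 45.97 = 2.63 m/s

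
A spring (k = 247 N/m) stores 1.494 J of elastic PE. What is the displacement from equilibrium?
PE = ½kx² → x = √(2PE/k) = √(2×1.494/247) = 0.11 m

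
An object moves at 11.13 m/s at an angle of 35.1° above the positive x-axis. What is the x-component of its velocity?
vₓ = v cos(θ) = 11.13 × cos(35.1°) = 9.11 m/s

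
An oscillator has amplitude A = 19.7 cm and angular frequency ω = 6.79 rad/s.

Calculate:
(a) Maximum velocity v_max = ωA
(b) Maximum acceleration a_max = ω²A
v_max = ωA = 6.79×0.197 = 1.338 m/s
a_max = ω²A = 6.79²×0.197 = 9.083 m/s²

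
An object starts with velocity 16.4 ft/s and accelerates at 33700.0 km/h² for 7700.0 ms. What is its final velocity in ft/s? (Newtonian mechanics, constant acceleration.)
v = v₀ + at (with unit conversion) = 82.09 ft/s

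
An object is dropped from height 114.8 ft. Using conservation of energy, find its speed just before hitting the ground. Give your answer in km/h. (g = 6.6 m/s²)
mgh = ½mv² → v = √(2gh) = √(2×6.6×34.99) = 21.49 m/s = 77.37 km/h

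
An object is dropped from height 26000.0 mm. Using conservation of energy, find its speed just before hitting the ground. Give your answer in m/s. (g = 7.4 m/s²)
mgh = ½mv² → v = √(2gh) = √(2×7.4×26) = 19.62 m/s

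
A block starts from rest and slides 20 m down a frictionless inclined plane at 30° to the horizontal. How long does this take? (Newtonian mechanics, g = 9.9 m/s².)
a = g sin(θ) = 9.9 × sin(30°) = 4.95 m/s²
t = √(2d/a) = √(2 × 20 / 4.95) = 2.84 s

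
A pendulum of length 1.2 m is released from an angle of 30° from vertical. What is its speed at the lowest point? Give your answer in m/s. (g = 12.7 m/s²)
h = L(1 − cosθ) = 1.2×(1 − cos30°) = 0.1608 m
v = √(2gh) = √(2×12.7×0.1608) = 2.021 m/s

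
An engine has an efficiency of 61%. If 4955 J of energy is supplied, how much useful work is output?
W_out = η × W_in = 0.61 × 4955 = 3022.5 J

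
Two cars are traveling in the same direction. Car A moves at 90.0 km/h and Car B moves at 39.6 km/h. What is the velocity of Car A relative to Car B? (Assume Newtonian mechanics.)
v_rel = v_A - v_B = 90.0 - 39.6 = 50.4 km/h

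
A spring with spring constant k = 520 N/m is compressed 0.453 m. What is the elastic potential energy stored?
PE = ½kx² = ½×520×0.453² = 53.35 J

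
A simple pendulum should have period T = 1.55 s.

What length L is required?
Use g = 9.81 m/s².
T = 2π√(L/g) → L = g(T/2π)² = 9.81×(1.55/2π)² = 0.597 m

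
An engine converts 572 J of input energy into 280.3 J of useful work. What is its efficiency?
η = W_out/W_in = 280.3/572 = 0.49 = 49.0%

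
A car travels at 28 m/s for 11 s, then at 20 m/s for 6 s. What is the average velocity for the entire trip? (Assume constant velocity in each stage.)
d₁ = v₁t₁ = 28 × 11 = 308 m
d₂ = v₂t₂ = 20 × 6 = 120 m
d_total = 428 m, t_total = 17 s
v_avg = d_total/t_total = 428/17 = 25.18 m/s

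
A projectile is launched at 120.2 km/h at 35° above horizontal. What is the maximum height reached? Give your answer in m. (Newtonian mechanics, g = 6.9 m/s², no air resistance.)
H = v₀²sin²(θ)/(2g) (with unit conversion) = 26.58 m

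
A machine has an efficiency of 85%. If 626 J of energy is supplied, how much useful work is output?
W_out = η × W_in = 0.85 × 626 = 532.1 J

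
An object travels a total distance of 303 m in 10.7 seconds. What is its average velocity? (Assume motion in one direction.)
v_avg = Δd / Δt = 303 / 10.7 = 28.32 m/s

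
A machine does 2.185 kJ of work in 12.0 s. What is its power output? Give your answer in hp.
P = W/t = 2185 J / 12 s = 182.1 W = 0.2442 hp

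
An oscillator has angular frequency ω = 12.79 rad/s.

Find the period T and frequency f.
T = 2π/ω = 2π/12.79 = 0.4913 s; f = ω/2π = 2.036 Hz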